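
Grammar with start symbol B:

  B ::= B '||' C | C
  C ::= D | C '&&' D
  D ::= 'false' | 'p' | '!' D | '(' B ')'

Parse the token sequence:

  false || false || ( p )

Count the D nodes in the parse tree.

4

[B [B [B [C [D false]]] || [C [D false]]] || [C [D ( [B [C [D p]]] )]]]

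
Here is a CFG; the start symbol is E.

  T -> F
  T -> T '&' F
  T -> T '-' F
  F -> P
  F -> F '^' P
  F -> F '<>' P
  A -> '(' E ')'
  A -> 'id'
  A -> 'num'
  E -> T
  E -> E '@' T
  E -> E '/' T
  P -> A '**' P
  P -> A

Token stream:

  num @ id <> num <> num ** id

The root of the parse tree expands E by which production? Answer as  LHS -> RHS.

[E [E [T [F [P [A num]]]]] @ [T [F [F [F [P [A id]]] <> [P [A num]]] <> [P [A num] ** [P [A id]]]]]]

E -> E '@' T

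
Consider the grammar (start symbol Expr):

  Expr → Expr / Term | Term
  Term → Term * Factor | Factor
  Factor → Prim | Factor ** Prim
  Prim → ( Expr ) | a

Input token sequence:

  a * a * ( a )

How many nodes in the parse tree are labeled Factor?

[Expr [Term [Term [Term [Factor [Prim a]]] * [Factor [Prim a]]] * [Factor [Prim ( [Expr [Term [Factor [Prim a]]]] )]]]]

4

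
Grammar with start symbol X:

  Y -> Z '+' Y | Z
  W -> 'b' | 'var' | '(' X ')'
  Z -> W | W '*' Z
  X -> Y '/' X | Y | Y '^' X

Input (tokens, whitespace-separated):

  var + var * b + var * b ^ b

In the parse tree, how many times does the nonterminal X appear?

[X [Y [Z [W var]] + [Y [Z [W var] * [Z [W b]]] + [Y [Z [W var] * [Z [W b]]]]]] ^ [X [Y [Z [W b]]]]]

2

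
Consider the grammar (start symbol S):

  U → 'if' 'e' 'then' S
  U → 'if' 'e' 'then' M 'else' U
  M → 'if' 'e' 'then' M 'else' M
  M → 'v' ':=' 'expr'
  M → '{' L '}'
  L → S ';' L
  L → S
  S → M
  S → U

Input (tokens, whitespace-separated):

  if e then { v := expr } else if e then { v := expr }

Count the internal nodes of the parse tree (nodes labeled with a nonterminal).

12

[S [U if e then [M { [L [S [M v := expr]]] }] else [U if e then [S [M { [L [S [M v := expr]]] }]]]]]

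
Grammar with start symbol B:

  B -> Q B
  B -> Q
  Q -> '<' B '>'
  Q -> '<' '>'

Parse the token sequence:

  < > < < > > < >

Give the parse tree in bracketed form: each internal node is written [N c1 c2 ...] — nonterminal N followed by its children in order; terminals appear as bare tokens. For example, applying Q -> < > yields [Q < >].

B
Q B
< > B
< > Q B
< > < B > B
< > < Q > B
< > < < > > B
< > < < > > Q
< > < < > > < >

[B [Q < >] [B [Q < [B [Q < >]] >] [B [Q < >]]]]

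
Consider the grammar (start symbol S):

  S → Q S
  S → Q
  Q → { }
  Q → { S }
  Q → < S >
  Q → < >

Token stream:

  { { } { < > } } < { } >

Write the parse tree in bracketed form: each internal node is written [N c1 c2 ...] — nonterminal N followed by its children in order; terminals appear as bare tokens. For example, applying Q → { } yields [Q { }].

[S [Q { [S [Q { }] [S [Q { [S [Q < >]] }]]] }] [S [Q < [S [Q { }]] >]]]

S
Q S
{ S } S
{ Q S } S
{ { } S } S
{ { } Q } S
{ { } { S } } S
{ { } { Q } } S
{ { } { < > } } S
{ { } { < > } } Q
{ { } { < > } } < S >
{ { } { < > } } < Q >
{ { } { < > } } < { } >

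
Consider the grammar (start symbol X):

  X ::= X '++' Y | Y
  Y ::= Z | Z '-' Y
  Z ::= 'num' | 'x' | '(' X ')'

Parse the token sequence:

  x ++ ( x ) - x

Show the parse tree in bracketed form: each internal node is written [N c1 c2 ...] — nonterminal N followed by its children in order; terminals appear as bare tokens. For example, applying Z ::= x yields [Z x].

[X [X [Y [Z x]]] ++ [Y [Z ( [X [Y [Z x]]] )] - [Y [Z x]]]]

X
X ++ Y
Y ++ Y
Z ++ Y
x ++ Y
x ++ Z - Y
x ++ ( X ) - Y
x ++ ( Y ) - Y
x ++ ( Z ) - Y
x ++ ( x ) - Y
x ++ ( x ) - Z
x ++ ( x ) - x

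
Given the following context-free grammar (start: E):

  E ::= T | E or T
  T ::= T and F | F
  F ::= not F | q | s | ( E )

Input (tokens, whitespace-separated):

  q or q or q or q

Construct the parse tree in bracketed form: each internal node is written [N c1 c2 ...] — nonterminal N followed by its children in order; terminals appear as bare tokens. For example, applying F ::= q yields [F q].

[E [E [E [E [T [F q]]] or [T [F q]]] or [T [F q]]] or [T [F q]]]

E
E or T
E or T or T
E or T or T or T
T or T or T or T
F or T or T or T
q or T or T or T
q or F or T or T
q or q or T or T
q or q or F or T
q or q or q or T
q or q or q or F
q or q or q or q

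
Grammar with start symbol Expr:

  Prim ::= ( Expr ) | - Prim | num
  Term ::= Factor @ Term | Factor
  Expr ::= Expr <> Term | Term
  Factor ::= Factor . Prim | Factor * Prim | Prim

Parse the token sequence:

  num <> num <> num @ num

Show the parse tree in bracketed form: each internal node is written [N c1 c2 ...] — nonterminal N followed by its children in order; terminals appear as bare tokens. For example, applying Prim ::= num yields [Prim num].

Expr
Expr <> Term
Expr <> Term <> Term
Term <> Term <> Term
Factor <> Term <> Term
Prim <> Term <> Term
num <> Term <> Term
num <> Factor <> Term
num <> Prim <> Term
num <> num <> Term
num <> num <> Factor @ Term
num <> num <> Prim @ Term
num <> num <> num @ Term
num <> num <> num @ Factor
num <> num <> num @ Prim
num <> num <> num @ num

[Expr [Expr [Expr [Term [Factor [Prim num]]]] <> [Term [Factor [Prim num]]]] <> [Term [Factor [Prim num]] @ [Term [Factor [Prim num]]]]]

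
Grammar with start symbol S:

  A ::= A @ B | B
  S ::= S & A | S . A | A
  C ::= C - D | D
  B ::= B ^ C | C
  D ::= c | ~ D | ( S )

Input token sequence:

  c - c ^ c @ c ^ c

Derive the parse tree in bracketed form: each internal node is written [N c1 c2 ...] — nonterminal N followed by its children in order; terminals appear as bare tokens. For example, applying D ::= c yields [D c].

[S [A [A [B [B [C [C [D c]] - [D c]]] ^ [C [D c]]]] @ [B [B [C [D c]]] ^ [C [D c]]]]]

S
A
A @ B
B @ B
B ^ C @ B
C ^ C @ B
C - D ^ C @ B
D - D ^ C @ B
c - D ^ C @ B
c - c ^ C @ B
c - c ^ D @ B
c - c ^ c @ B
c - c ^ c @ B ^ C
c - c ^ c @ C ^ C
c - c ^ c @ D ^ C
c - c ^ c @ c ^ C
c - c ^ c @ c ^ D
c - c ^ c @ c ^ c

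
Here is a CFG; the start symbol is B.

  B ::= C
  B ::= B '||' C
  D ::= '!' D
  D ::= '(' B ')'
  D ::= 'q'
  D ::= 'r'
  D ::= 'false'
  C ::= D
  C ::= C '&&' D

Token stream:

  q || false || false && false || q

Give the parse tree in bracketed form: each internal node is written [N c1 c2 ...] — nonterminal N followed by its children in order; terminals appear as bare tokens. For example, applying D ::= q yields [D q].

[B [B [B [B [C [D q]]] || [C [D false]]] || [C [C [D false]] && [D false]]] || [C [D q]]]

B
B || C
B || C || C
B || C || C || C
C || C || C || C
D || C || C || C
q || C || C || C
q || D || C || C
q || false || C || C
q || false || C && D || C
q || false || D && D || C
q || false || false && D || C
q || false || false && false || C
q || false || false && false || D
q || false || false && false || q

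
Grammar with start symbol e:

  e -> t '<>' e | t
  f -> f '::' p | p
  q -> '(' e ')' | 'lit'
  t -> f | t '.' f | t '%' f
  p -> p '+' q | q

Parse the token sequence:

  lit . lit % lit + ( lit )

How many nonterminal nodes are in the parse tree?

[e [t [t [t [f [p [q lit]]]] . [f [p [q lit]]]] % [f [p [p [q lit]] + [q ( [e [t [f [p [q lit]]]]] )]]]]]

20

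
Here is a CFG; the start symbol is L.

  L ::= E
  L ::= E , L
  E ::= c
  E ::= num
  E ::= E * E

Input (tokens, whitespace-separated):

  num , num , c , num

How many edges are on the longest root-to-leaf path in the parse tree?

5

[L [E num] , [L [E num] , [L [E c] , [L [E num]]]]]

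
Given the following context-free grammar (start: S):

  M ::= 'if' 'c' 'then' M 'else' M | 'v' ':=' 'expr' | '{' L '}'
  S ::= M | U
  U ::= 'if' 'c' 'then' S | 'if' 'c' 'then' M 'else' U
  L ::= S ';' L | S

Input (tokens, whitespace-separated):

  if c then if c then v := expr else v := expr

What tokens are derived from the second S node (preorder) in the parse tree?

[S [U if c then [S [M if c then [M v := expr] else [M v := expr]]]]]

if c then v := expr else v := expr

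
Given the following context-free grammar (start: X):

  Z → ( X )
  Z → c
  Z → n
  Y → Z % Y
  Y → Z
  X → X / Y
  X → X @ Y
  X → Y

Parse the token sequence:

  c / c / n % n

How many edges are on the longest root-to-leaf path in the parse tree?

5

[X [X [X [Y [Z c]]] / [Y [Z c]]] / [Y [Z n] % [Y [Z n]]]]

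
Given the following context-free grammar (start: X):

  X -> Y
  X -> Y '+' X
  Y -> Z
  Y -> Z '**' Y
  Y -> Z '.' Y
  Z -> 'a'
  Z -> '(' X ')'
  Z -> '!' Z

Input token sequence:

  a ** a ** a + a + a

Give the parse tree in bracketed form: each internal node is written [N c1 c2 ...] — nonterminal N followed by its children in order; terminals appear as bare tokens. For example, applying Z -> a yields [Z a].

[X [Y [Z a] ** [Y [Z a] ** [Y [Z a]]]] + [X [Y [Z a]] + [X [Y [Z a]]]]]

X
Y + X
Z ** Y + X
a ** Y + X
a ** Z ** Y + X
a ** a ** Y + X
a ** a ** Z + X
a ** a ** a + X
a ** a ** a + Y + X
a ** a ** a + Z + X
a ** a ** a + a + X
a ** a ** a + a + Y
a ** a ** a + a + Z
a ** a ** a + a + a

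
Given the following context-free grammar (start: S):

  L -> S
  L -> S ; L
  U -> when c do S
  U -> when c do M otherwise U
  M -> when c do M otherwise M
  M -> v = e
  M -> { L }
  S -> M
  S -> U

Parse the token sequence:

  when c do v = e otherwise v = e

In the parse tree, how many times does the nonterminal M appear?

[S [M when c do [M v = e] otherwise [M v = e]]]

3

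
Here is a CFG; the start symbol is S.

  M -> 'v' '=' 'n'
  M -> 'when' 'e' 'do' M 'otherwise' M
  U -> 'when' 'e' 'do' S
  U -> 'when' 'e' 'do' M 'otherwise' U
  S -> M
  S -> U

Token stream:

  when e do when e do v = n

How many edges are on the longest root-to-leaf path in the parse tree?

6

[S [U when e do [S [U when e do [S [M v = n]]]]]]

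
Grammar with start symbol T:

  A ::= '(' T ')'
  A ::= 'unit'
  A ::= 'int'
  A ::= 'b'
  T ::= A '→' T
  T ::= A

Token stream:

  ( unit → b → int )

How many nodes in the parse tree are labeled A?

4

[T [A ( [T [A unit] → [T [A b] → [T [A int]]]] )]]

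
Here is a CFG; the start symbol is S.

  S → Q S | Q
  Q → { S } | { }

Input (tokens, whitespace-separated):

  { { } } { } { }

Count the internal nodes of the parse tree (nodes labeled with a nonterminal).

[S [Q { [S [Q { }]] }] [S [Q { }] [S [Q { }]]]]

8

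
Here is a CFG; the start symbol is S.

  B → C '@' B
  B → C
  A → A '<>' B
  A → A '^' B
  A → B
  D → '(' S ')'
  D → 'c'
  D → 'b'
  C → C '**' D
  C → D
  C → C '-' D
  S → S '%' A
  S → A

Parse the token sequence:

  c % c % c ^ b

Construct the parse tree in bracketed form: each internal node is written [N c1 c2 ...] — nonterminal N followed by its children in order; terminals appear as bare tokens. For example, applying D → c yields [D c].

[S [S [S [A [B [C [D c]]]]] % [A [B [C [D c]]]]] % [A [A [B [C [D c]]]] ^ [B [C [D b]]]]]

S
S % A
S % A % A
A % A % A
B % A % A
C % A % A
D % A % A
c % A % A
c % B % A
c % C % A
c % D % A
c % c % A
c % c % A ^ B
c % c % B ^ B
c % c % C ^ B
c % c % D ^ B
c % c % c ^ B
c % c % c ^ C
c % c % c ^ D
c % c % c ^ b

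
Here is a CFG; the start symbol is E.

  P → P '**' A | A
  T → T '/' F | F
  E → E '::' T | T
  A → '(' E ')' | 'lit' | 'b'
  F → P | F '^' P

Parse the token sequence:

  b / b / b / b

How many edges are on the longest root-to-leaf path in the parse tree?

8

[E [T [T [T [T [F [P [A b]]]] / [F [P [A b]]]] / [F [P [A b]]]] / [F [P [A b]]]]]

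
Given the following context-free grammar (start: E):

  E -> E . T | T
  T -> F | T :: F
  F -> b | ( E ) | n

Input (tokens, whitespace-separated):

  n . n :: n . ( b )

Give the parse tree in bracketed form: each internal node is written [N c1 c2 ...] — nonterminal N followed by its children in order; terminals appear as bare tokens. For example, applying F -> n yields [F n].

[E [E [E [T [F n]]] . [T [T [F n]] :: [F n]]] . [T [F ( [E [T [F b]]] )]]]

E
E . T
E . T . T
T . T . T
F . T . T
n . T . T
n . T :: F . T
n . F :: F . T
n . n :: F . T
n . n :: n . T
n . n :: n . F
n . n :: n . ( E )
n . n :: n . ( T )
n . n :: n . ( F )
n . n :: n . ( b )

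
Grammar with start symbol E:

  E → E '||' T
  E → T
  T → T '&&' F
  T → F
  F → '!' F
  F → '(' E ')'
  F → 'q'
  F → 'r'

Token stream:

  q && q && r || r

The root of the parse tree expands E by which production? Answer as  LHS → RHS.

[E [E [T [T [T [F q]] && [F q]] && [F r]]] || [T [F r]]]

E → E '||' T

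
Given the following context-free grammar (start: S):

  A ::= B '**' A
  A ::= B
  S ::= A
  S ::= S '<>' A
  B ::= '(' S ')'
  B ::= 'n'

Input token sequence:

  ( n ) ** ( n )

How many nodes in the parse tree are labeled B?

[S [A [B ( [S [A [B n]]] )] ** [A [B ( [S [A [B n]]] )]]]]

4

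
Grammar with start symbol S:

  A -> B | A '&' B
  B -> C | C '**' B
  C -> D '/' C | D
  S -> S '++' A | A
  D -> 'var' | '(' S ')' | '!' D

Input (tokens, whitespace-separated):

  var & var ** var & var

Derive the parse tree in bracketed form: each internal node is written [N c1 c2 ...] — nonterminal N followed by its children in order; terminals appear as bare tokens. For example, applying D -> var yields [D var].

[S [A [A [A [B [C [D var]]]] & [B [C [D var]] ** [B [C [D var]]]]] & [B [C [D var]]]]]

S
A
A & B
A & B & B
B & B & B
C & B & B
D & B & B
var & B & B
var & C ** B & B
var & D ** B & B
var & var ** B & B
var & var ** C & B
var & var ** D & B
var & var ** var & B
var & var ** var & C
var & var ** var & D
var & var ** var & var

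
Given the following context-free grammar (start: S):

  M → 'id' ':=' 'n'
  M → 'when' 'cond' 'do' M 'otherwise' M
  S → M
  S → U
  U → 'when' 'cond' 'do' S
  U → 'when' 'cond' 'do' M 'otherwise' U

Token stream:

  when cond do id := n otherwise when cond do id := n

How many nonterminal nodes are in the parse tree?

6

[S [U when cond do [M id := n] otherwise [U when cond do [S [M id := n]]]]]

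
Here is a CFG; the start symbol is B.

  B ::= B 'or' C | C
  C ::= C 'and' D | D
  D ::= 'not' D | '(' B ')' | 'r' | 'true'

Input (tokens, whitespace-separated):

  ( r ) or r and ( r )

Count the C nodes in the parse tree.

[B [B [C [D ( [B [C [D r]]] )]]] or [C [C [D r]] and [D ( [B [C [D r]]] )]]]

5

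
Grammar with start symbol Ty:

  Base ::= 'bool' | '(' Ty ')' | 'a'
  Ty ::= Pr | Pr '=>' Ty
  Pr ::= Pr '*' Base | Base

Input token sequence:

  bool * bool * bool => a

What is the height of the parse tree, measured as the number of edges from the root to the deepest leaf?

[Ty [Pr [Pr [Pr [Base bool]] * [Base bool]] * [Base bool]] => [Ty [Pr [Base a]]]]

5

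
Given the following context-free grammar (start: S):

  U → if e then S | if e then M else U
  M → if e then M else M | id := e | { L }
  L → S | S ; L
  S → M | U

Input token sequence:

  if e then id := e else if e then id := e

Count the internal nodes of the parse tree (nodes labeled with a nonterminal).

[S [U if e then [M id := e] else [U if e then [S [M id := e]]]]]

6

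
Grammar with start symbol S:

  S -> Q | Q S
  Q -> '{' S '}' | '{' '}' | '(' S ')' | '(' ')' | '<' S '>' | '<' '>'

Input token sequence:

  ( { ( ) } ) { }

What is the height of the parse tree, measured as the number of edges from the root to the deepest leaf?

6

[S [Q ( [S [Q { [S [Q ( )]] }]] )] [S [Q { }]]]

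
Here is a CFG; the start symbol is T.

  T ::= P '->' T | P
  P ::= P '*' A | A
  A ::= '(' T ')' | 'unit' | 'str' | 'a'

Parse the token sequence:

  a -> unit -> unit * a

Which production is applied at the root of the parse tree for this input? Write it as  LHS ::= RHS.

[T [P [A a]] -> [T [P [A unit]] -> [T [P [P [A unit]] * [A a]]]]]

T ::= P '->' T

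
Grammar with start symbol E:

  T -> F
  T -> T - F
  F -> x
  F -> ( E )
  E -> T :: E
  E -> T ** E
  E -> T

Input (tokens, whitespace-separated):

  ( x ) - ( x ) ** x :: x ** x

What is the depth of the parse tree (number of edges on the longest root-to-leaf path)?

[E [T [T [F ( [E [T [F x]]] )]] - [F ( [E [T [F x]]] )]] ** [E [T [F x]] :: [E [T [F x]] ** [E [T [F x]]]]]]

7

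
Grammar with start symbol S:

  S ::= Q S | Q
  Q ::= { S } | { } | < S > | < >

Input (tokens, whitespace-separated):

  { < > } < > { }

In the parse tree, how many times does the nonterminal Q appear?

[S [Q { [S [Q < >]] }] [S [Q < >] [S [Q { }]]]]

4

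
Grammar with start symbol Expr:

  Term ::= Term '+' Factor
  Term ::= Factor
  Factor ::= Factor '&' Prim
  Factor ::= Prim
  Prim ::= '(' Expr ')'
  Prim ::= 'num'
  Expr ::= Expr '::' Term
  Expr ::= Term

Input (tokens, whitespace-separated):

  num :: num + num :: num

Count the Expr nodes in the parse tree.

3

[Expr [Expr [Expr [Term [Factor [Prim num]]]] :: [Term [Term [Factor [Prim num]]] + [Factor [Prim num]]]] :: [Term [Factor [Prim num]]]]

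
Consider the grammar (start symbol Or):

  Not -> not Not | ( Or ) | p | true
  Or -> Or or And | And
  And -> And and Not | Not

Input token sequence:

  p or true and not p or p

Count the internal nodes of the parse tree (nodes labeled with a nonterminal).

[Or [Or [Or [And [Not p]]] or [And [And [Not true]] and [Not not [Not p]]]] or [And [Not p]]]

12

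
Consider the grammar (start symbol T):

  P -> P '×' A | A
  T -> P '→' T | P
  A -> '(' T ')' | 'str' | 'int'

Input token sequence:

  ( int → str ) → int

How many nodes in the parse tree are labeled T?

[T [P [A ( [T [P [A int]] → [T [P [A str]]]] )]] → [T [P [A int]]]]

4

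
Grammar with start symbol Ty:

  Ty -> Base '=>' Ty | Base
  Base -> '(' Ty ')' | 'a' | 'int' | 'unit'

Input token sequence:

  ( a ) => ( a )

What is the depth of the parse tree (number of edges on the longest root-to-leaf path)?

5

[Ty [Base ( [Ty [Base a]] )] => [Ty [Base ( [Ty [Base a]] )]]]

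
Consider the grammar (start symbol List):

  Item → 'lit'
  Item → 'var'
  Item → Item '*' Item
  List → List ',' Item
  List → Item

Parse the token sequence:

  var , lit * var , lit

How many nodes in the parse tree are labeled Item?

[List [List [List [Item var]] , [Item [Item lit] * [Item var]]] , [Item lit]]

5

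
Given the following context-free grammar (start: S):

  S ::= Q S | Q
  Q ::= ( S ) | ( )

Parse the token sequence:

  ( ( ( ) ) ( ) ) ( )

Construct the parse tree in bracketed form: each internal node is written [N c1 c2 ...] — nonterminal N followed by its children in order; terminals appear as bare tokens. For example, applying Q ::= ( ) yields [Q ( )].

S
Q S
( S ) S
( Q S ) S
( ( S ) S ) S
( ( Q ) S ) S
( ( ( ) ) S ) S
( ( ( ) ) Q ) S
( ( ( ) ) ( ) ) S
( ( ( ) ) ( ) ) Q
( ( ( ) ) ( ) ) ( )

[S [Q ( [S [Q ( [S [Q ( )]] )] [S [Q ( )]]] )] [S [Q ( )]]]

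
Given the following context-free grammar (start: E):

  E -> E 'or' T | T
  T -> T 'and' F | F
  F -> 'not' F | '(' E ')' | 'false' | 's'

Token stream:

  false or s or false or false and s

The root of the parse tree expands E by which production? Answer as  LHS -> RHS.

E -> E 'or' T

[E [E [E [E [T [F false]]] or [T [F s]]] or [T [F false]]] or [T [T [F false]] and [F s]]]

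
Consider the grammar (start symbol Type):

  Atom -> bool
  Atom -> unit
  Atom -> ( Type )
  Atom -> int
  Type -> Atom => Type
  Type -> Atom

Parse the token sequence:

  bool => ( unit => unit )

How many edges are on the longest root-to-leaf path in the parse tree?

[Type [Atom bool] => [Type [Atom ( [Type [Atom unit] => [Type [Atom unit]]] )]]]

6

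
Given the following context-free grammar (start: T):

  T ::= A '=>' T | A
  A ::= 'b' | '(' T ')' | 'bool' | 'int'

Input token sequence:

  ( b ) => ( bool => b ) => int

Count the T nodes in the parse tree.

6

[T [A ( [T [A b]] )] => [T [A ( [T [A bool] => [T [A b]]] )] => [T [A int]]]]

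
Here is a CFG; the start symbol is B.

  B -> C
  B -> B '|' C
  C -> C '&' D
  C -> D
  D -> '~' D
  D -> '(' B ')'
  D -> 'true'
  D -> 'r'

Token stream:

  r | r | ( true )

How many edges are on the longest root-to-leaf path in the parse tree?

6

[B [B [B [C [D r]]] | [C [D r]]] | [C [D ( [B [C [D true]]] )]]]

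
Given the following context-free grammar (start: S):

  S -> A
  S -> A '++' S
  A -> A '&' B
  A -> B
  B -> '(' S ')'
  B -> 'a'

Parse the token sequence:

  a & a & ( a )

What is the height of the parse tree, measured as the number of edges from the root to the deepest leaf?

6

[S [A [A [A [B a]] & [B a]] & [B ( [S [A [B a]]] )]]]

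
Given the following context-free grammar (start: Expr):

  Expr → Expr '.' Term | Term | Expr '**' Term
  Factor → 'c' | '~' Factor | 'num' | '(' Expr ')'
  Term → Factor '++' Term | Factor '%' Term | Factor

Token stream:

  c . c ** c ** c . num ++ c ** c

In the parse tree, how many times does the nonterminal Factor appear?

7

[Expr [Expr [Expr [Expr [Expr [Expr [Term [Factor c]]] . [Term [Factor c]]] ** [Term [Factor c]]] ** [Term [Factor c]]] . [Term [Factor num] ++ [Term [Factor c]]]] ** [Term [Factor c]]]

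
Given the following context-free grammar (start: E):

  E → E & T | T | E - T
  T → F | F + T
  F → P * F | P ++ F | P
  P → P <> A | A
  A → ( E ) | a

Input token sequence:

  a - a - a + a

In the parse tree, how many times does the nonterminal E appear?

[E [E [E [T [F [P [A a]]]]] - [T [F [P [A a]]]]] - [T [F [P [A a]]] + [T [F [P [A a]]]]]]

3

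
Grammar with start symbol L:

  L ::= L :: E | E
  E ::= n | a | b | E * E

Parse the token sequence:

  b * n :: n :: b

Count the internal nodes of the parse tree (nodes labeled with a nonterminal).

8

[L [L [L [E [E b] * [E n]]] :: [E n]] :: [E b]]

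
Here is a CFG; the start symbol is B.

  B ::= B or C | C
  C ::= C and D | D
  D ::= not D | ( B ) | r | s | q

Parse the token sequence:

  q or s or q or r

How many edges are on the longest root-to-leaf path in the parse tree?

6

[B [B [B [B [C [D q]]] or [C [D s]]] or [C [D q]]] or [C [D r]]]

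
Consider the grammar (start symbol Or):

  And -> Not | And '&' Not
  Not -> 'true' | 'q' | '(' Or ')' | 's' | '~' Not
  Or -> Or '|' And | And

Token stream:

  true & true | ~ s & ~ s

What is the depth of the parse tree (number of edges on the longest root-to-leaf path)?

5

[Or [Or [And [And [Not true]] & [Not true]]] | [And [And [Not ~ [Not s]]] & [Not ~ [Not s]]]]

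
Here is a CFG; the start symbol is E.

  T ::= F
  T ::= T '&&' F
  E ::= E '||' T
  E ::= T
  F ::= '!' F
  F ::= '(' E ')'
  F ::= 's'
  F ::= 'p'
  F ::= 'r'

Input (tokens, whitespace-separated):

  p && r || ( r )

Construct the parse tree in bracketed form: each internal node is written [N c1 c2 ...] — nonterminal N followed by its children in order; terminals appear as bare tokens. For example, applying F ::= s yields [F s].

E
E || T
T || T
T && F || T
F && F || T
p && F || T
p && r || T
p && r || F
p && r || ( E )
p && r || ( T )
p && r || ( F )
p && r || ( r )

[E [E [T [T [F p]] && [F r]]] || [T [F ( [E [T [F r]]] )]]]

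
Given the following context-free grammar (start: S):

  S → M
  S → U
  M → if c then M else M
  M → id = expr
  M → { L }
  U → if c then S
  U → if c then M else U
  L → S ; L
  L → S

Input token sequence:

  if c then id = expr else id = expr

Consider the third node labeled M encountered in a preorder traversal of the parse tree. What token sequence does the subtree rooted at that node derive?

id = expr

[S [M if c then [M id = expr] else [M id = expr]]]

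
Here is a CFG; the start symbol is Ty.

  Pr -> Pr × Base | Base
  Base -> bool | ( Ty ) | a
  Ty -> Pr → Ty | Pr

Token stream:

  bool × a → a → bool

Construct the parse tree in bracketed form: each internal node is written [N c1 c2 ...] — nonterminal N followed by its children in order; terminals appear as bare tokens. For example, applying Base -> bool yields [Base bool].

Ty
Pr → Ty
Pr × Base → Ty
Base × Base → Ty
bool × Base → Ty
bool × a → Ty
bool × a → Pr → Ty
bool × a → Base → Ty
bool × a → a → Ty
bool × a → a → Pr
bool × a → a → Base
bool × a → a → bool

[Ty [Pr [Pr [Base bool]] × [Base a]] → [Ty [Pr [Base a]] → [Ty [Pr [Base bool]]]]]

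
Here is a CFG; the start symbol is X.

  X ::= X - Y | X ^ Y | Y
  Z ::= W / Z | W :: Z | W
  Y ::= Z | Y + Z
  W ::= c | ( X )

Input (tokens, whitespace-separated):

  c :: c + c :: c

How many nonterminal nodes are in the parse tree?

[X [Y [Y [Z [W c] :: [Z [W c]]]] + [Z [W c] :: [Z [W c]]]]]

11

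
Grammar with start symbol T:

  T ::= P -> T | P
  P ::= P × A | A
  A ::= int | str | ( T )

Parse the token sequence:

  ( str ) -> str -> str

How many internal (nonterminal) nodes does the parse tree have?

[T [P [A ( [T [P [A str]]] )]] -> [T [P [A str]] -> [T [P [A str]]]]]

12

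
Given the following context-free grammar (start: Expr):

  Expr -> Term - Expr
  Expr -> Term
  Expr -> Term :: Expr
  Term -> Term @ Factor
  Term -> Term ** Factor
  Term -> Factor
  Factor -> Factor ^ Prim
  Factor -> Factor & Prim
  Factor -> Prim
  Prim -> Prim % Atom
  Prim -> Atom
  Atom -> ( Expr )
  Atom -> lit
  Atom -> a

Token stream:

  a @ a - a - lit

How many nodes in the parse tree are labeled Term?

4

[Expr [Term [Term [Factor [Prim [Atom a]]]] @ [Factor [Prim [Atom a]]]] - [Expr [Term [Factor [Prim [Atom a]]]] - [Expr [Term [Factor [Prim [Atom lit]]]]]]]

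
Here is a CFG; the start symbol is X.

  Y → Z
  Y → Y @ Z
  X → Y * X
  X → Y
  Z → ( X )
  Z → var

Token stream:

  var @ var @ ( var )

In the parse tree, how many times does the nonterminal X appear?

[X [Y [Y [Y [Z var]] @ [Z var]] @ [Z ( [X [Y [Z var]]] )]]]

2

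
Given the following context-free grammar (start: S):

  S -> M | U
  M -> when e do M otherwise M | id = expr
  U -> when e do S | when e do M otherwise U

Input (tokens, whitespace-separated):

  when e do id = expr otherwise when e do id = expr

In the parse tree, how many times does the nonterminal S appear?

[S [U when e do [M id = expr] otherwise [U when e do [S [M id = expr]]]]]

2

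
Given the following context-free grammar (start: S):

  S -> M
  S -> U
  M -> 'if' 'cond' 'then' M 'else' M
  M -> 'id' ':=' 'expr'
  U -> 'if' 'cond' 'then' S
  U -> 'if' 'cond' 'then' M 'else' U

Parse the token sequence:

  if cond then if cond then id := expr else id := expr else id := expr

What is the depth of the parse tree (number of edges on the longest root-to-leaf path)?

4

[S [M if cond then [M if cond then [M id := expr] else [M id := expr]] else [M id := expr]]]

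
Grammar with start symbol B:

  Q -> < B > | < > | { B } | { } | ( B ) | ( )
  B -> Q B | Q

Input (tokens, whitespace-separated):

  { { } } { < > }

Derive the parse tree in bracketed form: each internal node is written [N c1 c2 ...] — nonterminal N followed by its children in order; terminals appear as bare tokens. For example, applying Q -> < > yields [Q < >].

[B [Q { [B [Q { }]] }] [B [Q { [B [Q < >]] }]]]

B
Q B
{ B } B
{ Q } B
{ { } } B
{ { } } Q
{ { } } { B }
{ { } } { Q }
{ { } } { < > }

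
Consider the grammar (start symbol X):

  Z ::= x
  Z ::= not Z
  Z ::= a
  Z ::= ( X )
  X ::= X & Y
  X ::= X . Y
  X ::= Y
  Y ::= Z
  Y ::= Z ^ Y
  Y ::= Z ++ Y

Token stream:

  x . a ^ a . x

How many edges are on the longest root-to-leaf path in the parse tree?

[X [X [X [Y [Z x]]] . [Y [Z a] ^ [Y [Z a]]]] . [Y [Z x]]]

5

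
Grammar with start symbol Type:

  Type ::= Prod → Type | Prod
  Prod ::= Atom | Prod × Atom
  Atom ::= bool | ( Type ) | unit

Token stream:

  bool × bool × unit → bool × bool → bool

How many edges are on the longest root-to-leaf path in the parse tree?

[Type [Prod [Prod [Prod [Atom bool]] × [Atom bool]] × [Atom unit]] → [Type [Prod [Prod [Atom bool]] × [Atom bool]] → [Type [Prod [Atom bool]]]]]

5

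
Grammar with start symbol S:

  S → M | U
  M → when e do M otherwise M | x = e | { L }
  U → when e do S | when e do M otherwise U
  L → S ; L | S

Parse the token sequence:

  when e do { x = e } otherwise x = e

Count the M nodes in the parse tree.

4

[S [M when e do [M { [L [S [M x = e]]] }] otherwise [M x = e]]]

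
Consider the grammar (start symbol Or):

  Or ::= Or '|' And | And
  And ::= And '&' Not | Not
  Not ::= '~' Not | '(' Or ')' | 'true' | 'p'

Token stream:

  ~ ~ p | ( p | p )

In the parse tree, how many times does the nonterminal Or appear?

[Or [Or [And [Not ~ [Not ~ [Not p]]]]] | [And [Not ( [Or [Or [And [Not p]]] | [And [Not p]]] )]]]

4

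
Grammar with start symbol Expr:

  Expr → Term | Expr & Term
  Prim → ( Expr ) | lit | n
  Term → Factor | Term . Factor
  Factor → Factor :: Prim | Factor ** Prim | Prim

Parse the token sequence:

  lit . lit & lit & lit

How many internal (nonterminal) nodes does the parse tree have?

[Expr [Expr [Expr [Term [Term [Factor [Prim lit]]] . [Factor [Prim lit]]]] & [Term [Factor [Prim lit]]]] & [Term [Factor [Prim lit]]]]

15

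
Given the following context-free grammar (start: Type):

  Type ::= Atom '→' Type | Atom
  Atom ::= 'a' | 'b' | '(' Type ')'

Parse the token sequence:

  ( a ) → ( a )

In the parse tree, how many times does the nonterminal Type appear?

4

[Type [Atom ( [Type [Atom a]] )] → [Type [Atom ( [Type [Atom a]] )]]]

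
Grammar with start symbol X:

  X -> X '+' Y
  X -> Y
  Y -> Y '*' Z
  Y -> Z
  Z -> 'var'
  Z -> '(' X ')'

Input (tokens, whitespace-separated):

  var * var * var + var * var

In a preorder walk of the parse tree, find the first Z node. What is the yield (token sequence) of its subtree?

[X [X [Y [Y [Y [Z var]] * [Z var]] * [Z var]]] + [Y [Y [Z var]] * [Z var]]]

var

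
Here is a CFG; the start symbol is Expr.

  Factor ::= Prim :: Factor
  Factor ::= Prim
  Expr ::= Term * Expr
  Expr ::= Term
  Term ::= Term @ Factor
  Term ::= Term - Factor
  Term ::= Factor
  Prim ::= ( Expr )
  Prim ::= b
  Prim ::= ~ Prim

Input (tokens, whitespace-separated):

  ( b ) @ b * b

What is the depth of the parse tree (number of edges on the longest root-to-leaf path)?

9

[Expr [Term [Term [Factor [Prim ( [Expr [Term [Factor [Prim b]]]] )]]] @ [Factor [Prim b]]] * [Expr [Term [Factor [Prim b]]]]]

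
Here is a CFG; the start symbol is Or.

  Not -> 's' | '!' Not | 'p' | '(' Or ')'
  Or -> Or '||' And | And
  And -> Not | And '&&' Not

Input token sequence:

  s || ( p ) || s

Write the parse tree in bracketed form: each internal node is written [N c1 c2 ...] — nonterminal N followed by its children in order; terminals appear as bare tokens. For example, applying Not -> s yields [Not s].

Or
Or || And
Or || And || And
And || And || And
Not || And || And
s || And || And
s || Not || And
s || ( Or ) || And
s || ( And ) || And
s || ( Not ) || And
s || ( p ) || And
s || ( p ) || Not
s || ( p ) || s

[Or [Or [Or [And [Not s]]] || [And [Not ( [Or [And [Not p]]] )]]] || [And [Not s]]]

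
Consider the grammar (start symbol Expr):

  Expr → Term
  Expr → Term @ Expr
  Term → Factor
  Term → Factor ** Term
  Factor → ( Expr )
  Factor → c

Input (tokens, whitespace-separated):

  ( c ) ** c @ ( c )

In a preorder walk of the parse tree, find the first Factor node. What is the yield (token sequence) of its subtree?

[Expr [Term [Factor ( [Expr [Term [Factor c]]] )] ** [Term [Factor c]]] @ [Expr [Term [Factor ( [Expr [Term [Factor c]]] )]]]]

( c )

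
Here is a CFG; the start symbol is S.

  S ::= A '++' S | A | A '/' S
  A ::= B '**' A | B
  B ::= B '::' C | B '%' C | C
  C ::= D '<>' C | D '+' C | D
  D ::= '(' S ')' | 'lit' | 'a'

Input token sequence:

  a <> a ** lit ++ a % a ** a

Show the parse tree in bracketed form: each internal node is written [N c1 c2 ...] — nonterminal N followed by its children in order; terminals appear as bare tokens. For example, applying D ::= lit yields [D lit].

[S [A [B [C [D a] <> [C [D a]]]] ** [A [B [C [D lit]]]]] ++ [S [A [B [B [C [D a]]] % [C [D a]]] ** [A [B [C [D a]]]]]]]

S
A ++ S
B ** A ++ S
C ** A ++ S
D <> C ** A ++ S
a <> C ** A ++ S
a <> D ** A ++ S
a <> a ** A ++ S
a <> a ** B ++ S
a <> a ** C ++ S
a <> a ** D ++ S
a <> a ** lit ++ S
a <> a ** lit ++ A
a <> a ** lit ++ B ** A
a <> a ** lit ++ B % C ** A
a <> a ** lit ++ C % C ** A
a <> a ** lit ++ D % C ** A
a <> a ** lit ++ a % C ** A
a <> a ** lit ++ a % D ** A
a <> a ** lit ++ a % a ** A
a <> a ** lit ++ a % a ** B
a <> a ** lit ++ a % a ** C
a <> a ** lit ++ a % a ** D
a <> a ** lit ++ a % a ** a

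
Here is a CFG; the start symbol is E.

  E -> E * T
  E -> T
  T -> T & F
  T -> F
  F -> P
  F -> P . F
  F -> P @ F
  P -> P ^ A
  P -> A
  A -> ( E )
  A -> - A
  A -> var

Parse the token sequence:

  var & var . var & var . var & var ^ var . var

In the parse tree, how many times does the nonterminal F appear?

7

[E [T [T [T [T [F [P [A var]]]] & [F [P [A var]] . [F [P [A var]]]]] & [F [P [A var]] . [F [P [A var]]]]] & [F [P [P [A var]] ^ [A var]] . [F [P [A var]]]]]]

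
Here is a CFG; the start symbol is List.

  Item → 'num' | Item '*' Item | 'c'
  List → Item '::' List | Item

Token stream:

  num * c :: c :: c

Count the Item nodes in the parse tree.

[List [Item [Item num] * [Item c]] :: [List [Item c] :: [List [Item c]]]]

5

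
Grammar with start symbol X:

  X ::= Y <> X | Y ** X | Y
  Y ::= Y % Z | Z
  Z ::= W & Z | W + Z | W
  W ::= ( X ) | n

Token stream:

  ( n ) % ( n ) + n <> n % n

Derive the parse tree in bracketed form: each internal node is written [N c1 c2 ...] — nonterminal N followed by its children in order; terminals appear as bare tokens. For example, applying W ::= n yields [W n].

[X [Y [Y [Z [W ( [X [Y [Z [W n]]]] )]]] % [Z [W ( [X [Y [Z [W n]]]] )] + [Z [W n]]]] <> [X [Y [Y [Z [W n]]] % [Z [W n]]]]]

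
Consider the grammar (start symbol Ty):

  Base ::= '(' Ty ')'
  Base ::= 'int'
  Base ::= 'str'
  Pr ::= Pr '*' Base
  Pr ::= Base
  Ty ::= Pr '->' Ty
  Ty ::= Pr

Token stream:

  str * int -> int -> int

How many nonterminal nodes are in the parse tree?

[Ty [Pr [Pr [Base str]] * [Base int]] -> [Ty [Pr [Base int]] -> [Ty [Pr [Base int]]]]]

11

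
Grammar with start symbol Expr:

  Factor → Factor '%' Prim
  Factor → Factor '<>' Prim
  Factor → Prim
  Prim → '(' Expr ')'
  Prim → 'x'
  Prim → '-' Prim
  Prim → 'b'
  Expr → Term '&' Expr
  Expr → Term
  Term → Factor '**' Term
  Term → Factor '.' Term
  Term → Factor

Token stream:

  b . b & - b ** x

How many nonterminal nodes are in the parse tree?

[Expr [Term [Factor [Prim b]] . [Term [Factor [Prim b]]]] & [Expr [Term [Factor [Prim - [Prim b]]] ** [Term [Factor [Prim x]]]]]]

15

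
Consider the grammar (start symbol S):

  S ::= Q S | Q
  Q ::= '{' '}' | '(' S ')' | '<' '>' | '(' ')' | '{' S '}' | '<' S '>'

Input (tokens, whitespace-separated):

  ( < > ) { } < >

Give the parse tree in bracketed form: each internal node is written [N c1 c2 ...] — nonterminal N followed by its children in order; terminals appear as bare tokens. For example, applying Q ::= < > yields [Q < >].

[S [Q ( [S [Q < >]] )] [S [Q { }] [S [Q < >]]]]

S
Q S
( S ) S
( Q ) S
( < > ) S
( < > ) Q S
( < > ) { } S
( < > ) { } Q
( < > ) { } < >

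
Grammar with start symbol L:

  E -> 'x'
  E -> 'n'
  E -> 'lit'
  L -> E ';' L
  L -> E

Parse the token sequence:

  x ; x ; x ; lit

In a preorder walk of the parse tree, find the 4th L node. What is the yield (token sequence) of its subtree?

[L [E x] ; [L [E x] ; [L [E x] ; [L [E lit]]]]]

lit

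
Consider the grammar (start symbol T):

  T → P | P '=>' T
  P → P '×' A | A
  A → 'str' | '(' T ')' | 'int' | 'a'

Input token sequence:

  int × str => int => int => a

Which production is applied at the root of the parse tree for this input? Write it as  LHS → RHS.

[T [P [P [A int]] × [A str]] => [T [P [A int]] => [T [P [A int]] => [T [P [A a]]]]]]

T → P '=>' T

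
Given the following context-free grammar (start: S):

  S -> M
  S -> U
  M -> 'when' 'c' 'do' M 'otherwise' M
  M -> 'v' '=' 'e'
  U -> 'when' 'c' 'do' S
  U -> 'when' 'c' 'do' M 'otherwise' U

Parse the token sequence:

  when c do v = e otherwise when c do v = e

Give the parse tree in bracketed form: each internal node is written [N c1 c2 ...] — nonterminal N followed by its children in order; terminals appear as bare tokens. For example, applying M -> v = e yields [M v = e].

[S [U when c do [M v = e] otherwise [U when c do [S [M v = e]]]]]

S
U
when c do M otherwise U
when c do v = e otherwise U
when c do v = e otherwise when c do S
when c do v = e otherwise when c do M
when c do v = e otherwise when c do v = e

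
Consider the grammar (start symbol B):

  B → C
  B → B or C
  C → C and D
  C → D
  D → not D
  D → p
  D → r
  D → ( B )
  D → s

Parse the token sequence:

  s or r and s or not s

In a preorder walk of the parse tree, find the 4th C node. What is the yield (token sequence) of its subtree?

not s

[B [B [B [C [D s]]] or [C [C [D r]] and [D s]]] or [C [D not [D s]]]]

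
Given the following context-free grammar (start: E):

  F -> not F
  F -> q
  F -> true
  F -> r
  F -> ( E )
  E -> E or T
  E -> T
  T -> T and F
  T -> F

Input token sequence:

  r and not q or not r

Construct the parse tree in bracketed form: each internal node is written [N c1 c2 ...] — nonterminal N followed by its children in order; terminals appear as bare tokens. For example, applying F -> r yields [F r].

[E [E [T [T [F r]] and [F not [F q]]]] or [T [F not [F r]]]]

E
E or T
T or T
T and F or T
F and F or T
r and F or T
r and not F or T
r and not q or T
r and not q or F
r and not q or not F
r and not q or not r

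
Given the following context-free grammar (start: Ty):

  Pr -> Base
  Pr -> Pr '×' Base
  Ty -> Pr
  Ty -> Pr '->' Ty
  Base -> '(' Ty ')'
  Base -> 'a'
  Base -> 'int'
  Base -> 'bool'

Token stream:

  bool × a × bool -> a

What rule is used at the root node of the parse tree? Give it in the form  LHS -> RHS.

[Ty [Pr [Pr [Pr [Base bool]] × [Base a]] × [Base bool]] -> [Ty [Pr [Base a]]]]

Ty -> Pr '->' Ty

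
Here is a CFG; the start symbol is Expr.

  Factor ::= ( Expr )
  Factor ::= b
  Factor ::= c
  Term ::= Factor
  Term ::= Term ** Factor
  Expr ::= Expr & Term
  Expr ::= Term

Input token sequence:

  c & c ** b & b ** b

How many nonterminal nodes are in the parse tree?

13

[Expr [Expr [Expr [Term [Factor c]]] & [Term [Term [Factor c]] ** [Factor b]]] & [Term [Term [Factor b]] ** [Factor b]]]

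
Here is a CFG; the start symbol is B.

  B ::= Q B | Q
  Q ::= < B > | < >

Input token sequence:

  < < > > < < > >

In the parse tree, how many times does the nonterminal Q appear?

[B [Q < [B [Q < >]] >] [B [Q < [B [Q < >]] >]]]

4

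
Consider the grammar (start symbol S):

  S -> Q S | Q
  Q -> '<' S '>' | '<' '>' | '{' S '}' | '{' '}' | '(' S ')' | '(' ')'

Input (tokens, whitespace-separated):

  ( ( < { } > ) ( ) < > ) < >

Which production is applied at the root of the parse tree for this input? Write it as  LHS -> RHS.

[S [Q ( [S [Q ( [S [Q < [S [Q { }]] >]] )] [S [Q ( )] [S [Q < >]]]] )] [S [Q < >]]]

S -> Q S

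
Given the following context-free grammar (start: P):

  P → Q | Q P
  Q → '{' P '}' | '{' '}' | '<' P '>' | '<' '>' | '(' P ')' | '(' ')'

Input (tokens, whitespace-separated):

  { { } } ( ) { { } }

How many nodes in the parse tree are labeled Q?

[P [Q { [P [Q { }]] }] [P [Q ( )] [P [Q { [P [Q { }]] }]]]]

5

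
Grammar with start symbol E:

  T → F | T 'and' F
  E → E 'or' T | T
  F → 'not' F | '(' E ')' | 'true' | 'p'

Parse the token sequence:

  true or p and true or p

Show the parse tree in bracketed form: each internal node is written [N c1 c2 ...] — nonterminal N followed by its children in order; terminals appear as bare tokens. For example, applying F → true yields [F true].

[E [E [E [T [F true]]] or [T [T [F p]] and [F true]]] or [T [F p]]]

E
E or T
E or T or T
T or T or T
F or T or T
true or T or T
true or T and F or T
true or F and F or T
true or p and F or T
true or p and true or T
true or p and true or F
true or p and true or p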